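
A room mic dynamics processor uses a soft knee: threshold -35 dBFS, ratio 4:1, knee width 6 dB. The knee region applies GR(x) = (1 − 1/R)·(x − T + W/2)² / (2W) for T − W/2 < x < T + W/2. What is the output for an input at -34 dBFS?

x − T + W/2 = -34 − (-35) + 3 = 4.
GR = (1 − 1/4) × 4² / 12 = 0.75 × 16 / 12 = 1 dB.
Output = -34 − 1 = -35 dBFS.

-35 dBFS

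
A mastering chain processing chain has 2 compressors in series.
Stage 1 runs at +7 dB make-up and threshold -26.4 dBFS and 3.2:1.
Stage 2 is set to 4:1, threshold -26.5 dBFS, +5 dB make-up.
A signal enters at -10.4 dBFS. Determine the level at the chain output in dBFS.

Stage 1: -10.4 dBFS is 16 dB over -26.4 dBFS; at 3.2:1 that becomes 5 dB over, giving -21.4 dBFS; +7 dB make-up → -14.4 dBFS.
Stage 2: overshoot 12.1 dB → 12.1/4 = 3.025 dB → -23.475 dBFS; +5 dB make-up → -18.475 dBFS.

-18.475 dBFS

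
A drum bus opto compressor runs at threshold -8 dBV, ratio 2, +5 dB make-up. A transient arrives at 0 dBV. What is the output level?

1 dBV

The input is 8 dB above the -8 dBV threshold.
At 2:1 the overshoot is divided by 2, leaving 4 dB above threshold.
Output = -8 + 4 = -4 dBV; make-up adds 5 dB, giving 1 dBV.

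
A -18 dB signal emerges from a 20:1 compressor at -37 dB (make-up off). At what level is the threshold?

Input is 20 dB above T (since output overshoot × R = input overshoot: (-37 − T)·20 = -18 − T gives T = -38 dB).
Check: -38 + (-18 − (-38))/20 = -38 + 1 = -37 dB. ✓

-38 dB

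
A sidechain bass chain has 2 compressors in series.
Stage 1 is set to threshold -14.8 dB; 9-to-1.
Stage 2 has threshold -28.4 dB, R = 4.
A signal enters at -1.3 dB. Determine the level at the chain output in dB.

-24.625 dB

Stage 1: -1.3 dB is 13.5 dB over -14.8 dB; at 9:1 that becomes 1.5 dB over, giving -13.3 dB.
Stage 2: overshoot 15.1 dB → 15.1/4 = 3.775 dB → -24.625 dB.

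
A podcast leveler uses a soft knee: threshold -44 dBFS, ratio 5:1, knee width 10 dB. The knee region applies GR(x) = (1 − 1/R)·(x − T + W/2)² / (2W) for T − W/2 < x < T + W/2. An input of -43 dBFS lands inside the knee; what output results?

-44.44 dBFS

x − T + W/2 = -43 − (-44) + 5 = 6.
GR = (1 − 1/5) × 6² / 20 = 0.8 × 36 / 20 = 1.44 dB.
Output = -43 − 1.44 = -44.44 dBFS.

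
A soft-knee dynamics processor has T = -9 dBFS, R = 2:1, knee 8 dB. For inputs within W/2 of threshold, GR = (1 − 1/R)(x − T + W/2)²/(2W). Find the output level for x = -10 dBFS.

-10.28125 dBFS

x − T + W/2 = -10 − (-9) + 4 = 3.
GR = (1 − 1/2) × 3² / 16 = 0.5 × 9 / 16 = 0.28125 dB.
Output = -10 − 0.28125 = -10.28125 dBFS.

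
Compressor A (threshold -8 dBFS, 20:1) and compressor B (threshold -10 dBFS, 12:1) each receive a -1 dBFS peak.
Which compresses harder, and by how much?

A: overshoot 7 dB → output overshoot 0.35 dB → GR 6.65 dB.
B: overshoot 9 dB → output overshoot 0.75 dB → GR 8.25 dB.
Difference: 1.6 dB in favour of B.

B, by 1.6 dB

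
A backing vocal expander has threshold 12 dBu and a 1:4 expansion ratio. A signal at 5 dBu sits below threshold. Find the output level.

Undershoot = 12 − 5 = 7 dB.
At 1:4, that expands to 28 dB under threshold.
Output = 12 − 28 = -16 dBu.

-16 dBu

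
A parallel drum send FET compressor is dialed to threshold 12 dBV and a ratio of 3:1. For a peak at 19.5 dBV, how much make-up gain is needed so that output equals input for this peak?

Without make-up, output = threshold + overshoot/3 = 12 + 2.5 = 14.5 dBV.
Gap to target: 5 dB.

5 dB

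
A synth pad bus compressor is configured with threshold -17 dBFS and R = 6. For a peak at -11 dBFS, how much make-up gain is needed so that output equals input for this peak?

5 dB

Without make-up, output = threshold + overshoot/6 = -17 + 1 = -16 dBFS.
Gap to target: 5 dB.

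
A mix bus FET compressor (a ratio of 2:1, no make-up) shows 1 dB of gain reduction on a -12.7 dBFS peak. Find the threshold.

Gain reduction = -12.7 − (-13.7) = 1 dB; output overshoot = GR / (R − 1) = 1 / 1 = 1 dB.
Threshold = output − output overshoot = -13.7 − 1 = -14.7 dBFS.

-14.7 dBFS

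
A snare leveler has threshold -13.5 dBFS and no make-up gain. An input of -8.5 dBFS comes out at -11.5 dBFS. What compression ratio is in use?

2.5:1

Input overshoot = -8.5 − (-13.5) = 5 dB; output overshoot = -11.5 − (-13.5) = 2 dB.
Ratio = 5 / 2 = 2.5.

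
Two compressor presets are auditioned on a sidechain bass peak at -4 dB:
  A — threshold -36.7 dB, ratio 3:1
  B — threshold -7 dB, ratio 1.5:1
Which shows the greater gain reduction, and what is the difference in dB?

A: 32.7 dB over, compressed to 10.9 dB over, so 21.8 dB of GR.
B: 3 dB over, compressed to 2 dB over, so 1 dB of GR.
Difference: 20.8 dB in favour of A.

A, by 20.8 dB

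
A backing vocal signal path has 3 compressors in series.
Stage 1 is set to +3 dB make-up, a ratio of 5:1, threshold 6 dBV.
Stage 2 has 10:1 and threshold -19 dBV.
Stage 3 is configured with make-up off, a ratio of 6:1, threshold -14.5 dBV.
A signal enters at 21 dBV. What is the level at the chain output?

-15.9 dBV

Stage 1: 15 dB above 6 dBV, reduced 5:1 to 3 dB above → 9 dBV; +3 dB make-up → 12 dBV.
Stage 2: 31 dB above -19 dBV, reduced 10:1 to 3.1 dB above → -15.9 dBV.
Stage 3: below threshold (-15.9 ≤ -14.5); passes unchanged; output -15.9 dBV.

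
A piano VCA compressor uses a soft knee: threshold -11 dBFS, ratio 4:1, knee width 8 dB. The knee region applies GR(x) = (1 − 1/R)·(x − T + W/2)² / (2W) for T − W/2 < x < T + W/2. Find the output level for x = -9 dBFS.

-10.6875 dBFS

x − T + W/2 = -9 − (-11) + 4 = 6.
GR = (1 − 1/4) × 6² / 16 = 0.75 × 36 / 16 = 1.6875 dB.
Output = -9 − 1.6875 = -10.6875 dBFS.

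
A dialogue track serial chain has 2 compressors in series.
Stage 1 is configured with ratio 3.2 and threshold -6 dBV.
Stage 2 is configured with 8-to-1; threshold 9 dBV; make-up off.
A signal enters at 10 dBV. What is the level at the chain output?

-1 dBV

Stage 1: 10 dBV is 16 dB over -6 dBV; at 3.2:1 that becomes 5 dB over, giving -1 dBV.
Stage 2: -1 dBV is at or below the 9 dBV threshold — no compression; output -1 dBV.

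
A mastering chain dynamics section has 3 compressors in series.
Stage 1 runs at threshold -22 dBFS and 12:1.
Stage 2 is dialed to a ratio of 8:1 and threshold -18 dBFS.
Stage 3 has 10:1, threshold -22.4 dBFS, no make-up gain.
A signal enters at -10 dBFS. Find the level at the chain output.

-22.26 dBFS

Stage 1: -10 dBFS is 12 dB over -22 dBFS; at 12:1 that becomes 1 dB over, giving -21 dBFS.
Stage 2: below threshold (-21 ≤ -18); passes unchanged; output -21 dBFS.
Stage 3: 1.4 dB above -22.4 dBFS, reduced 10:1 to 0.14 dB above → -22.26 dBFS.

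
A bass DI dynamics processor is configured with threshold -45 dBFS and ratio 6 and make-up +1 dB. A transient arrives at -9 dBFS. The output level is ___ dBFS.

-38 dBFS

-9 dBFS sits 36 dB over threshold.
At 6:1 the overshoot is divided by 6, leaving 6 dB above threshold.
So the level is -45 + 6 = -39 dBFS; make-up adds 1 dB, giving -38 dBFS.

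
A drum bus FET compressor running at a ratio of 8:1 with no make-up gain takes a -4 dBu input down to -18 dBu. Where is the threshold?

Input is 16 dB above T (since output overshoot × R = input overshoot: (-18 − T)·8 = -4 − T gives T = -20 dBu).
Check: -20 + (-4 − (-20))/8 = -20 + 2 = -18 dBu. ✓

-20 dBu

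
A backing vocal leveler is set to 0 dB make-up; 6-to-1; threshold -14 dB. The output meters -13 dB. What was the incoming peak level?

The compressed level sits -13 − (-14) = 1 dB over threshold.
Undo the ratio: input overshoot = 1 × 6 = 6 dB, giving input = -8 dB.

-8 dB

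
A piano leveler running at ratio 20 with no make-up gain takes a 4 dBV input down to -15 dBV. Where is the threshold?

Input is 20 dB above T (since output overshoot × R = input overshoot: (-15 − T)·20 = 4 − T gives T = -16 dBV).
Check: -16 + (4 − (-16))/20 = -16 + 1 = -15 dBV. ✓

-16 dBV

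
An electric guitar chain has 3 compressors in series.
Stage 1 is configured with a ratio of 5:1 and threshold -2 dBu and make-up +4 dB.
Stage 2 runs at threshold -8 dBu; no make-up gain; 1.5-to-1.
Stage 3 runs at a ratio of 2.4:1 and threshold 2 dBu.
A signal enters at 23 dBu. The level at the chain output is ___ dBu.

2 dBu

Stage 1: overshoot 25 dB → 25/5 = 5 dB → 3 dBu; +4 dB make-up → 7 dBu.
Stage 2: overshoot 15 dB → 15/1.5 = 10 dB → 2 dBu.
Stage 3: 2 dBu ≤ 2 dBu, so stage 3 doesn't engage; output 2 dBu.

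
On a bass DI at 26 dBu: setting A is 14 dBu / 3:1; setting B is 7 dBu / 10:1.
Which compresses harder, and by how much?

A: 12 dB over, compressed to 4 dB over, so 8 dB of GR.
B: 19 dB over, compressed to 1.9 dB over, so 17.1 dB of GR.
B applies 9.1 dB more gain reduction.

B, by 9.1 dB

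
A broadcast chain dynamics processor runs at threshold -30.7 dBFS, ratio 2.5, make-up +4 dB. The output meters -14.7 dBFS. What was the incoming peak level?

-0.7 dBFS

Before make-up, the level was -14.7 − 4 = -18.7 dBFS.
The compressed level sits -18.7 − (-30.7) = 12 dB over threshold.
Undo the ratio: input overshoot = 12 × 2.5 = 30 dB, giving input = -0.7 dBFS.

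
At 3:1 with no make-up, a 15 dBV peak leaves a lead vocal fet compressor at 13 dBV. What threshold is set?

12 dBV

Let T be the threshold. Output overshoot = (input overshoot)/R, so 13 − T = (15 − T)/3.
3·(13 − T) = 15 − T → 2·T = 39 − 15 = 24.
T = 24/2 = 12 dBV.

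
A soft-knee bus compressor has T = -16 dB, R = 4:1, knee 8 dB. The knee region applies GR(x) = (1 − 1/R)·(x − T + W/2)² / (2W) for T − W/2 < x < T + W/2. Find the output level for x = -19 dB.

x − T + W/2 = -19 − (-16) + 4 = 1.
GR = (1 − 1/4) × 1² / 16 = 0.75 × 1 / 16 = 0.046875 dB.
Output = -19 − 0.046875 = -19.046875 dB.

-19.046875 dB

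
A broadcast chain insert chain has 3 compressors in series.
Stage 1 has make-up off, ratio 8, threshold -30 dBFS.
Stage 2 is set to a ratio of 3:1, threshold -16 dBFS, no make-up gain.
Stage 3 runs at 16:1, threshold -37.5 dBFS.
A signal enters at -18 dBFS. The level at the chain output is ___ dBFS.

-36.9375 dBFS

Stage 1: 12 dB above -30 dBFS, reduced 8:1 to 1.5 dB above → -28.5 dBFS.
Stage 2: below threshold (-28.5 ≤ -16); passes unchanged; output -28.5 dBFS.
Stage 3: -28.5 dBFS is 9 dB over -37.5 dBFS; at 16:1 that becomes 0.5625 dB over, giving -36.9375 dBFS.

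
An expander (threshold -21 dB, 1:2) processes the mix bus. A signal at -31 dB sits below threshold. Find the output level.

Below threshold, a 1:2 expander applies gain = (2−1)×(T − x) of attenuation.
(2−1) × 10 = 10 dB, so output = -31 − 10 = -41 dB.

-41 dB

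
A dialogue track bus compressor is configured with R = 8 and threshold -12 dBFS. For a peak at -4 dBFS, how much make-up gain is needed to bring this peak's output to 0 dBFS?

11 dB

The peak compresses to -12 + 8/8 = -11 dBFS.
To reach 0 dBFS requires 0 − (-11) = 11 dB of make-up.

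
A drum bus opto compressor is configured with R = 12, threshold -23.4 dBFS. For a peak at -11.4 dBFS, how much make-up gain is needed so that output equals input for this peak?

Overshoot 12 dB → 12/12 = 1 dB after compression, so the compressed level is -23.4 + 1 = -22.4 dBFS.
Make-up = target − compressed = -11.4 − (-22.4) = 11 dB.

11 dB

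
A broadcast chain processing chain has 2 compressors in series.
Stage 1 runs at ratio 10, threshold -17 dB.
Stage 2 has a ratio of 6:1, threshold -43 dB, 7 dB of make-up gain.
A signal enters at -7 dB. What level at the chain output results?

Stage 1: overshoot 10 dB → 10/10 = 1 dB → -16 dB.
Stage 2: overshoot 27 dB → 27/6 = 4.5 dB → -38.5 dB; +7 dB make-up → -31.5 dB.

-31.5 dB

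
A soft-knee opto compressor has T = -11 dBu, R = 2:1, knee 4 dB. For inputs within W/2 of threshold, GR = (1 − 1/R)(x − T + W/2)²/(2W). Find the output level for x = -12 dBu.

-12.0625 dBu

x − T + W/2 = -12 − (-11) + 2 = 1.
GR = (1 − 1/2) × 1² / 8 = 0.5 × 1 / 8 = 0.0625 dB.
Output = -12 − 0.0625 = -12.0625 dBu.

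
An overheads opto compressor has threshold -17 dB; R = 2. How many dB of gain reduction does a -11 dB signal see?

3 dB

The signal is 6 dB above threshold.
After 2:1 compression the overshoot becomes 6/2 = 3 dB.
Gain reduction = 6 − 3 = 3 dB.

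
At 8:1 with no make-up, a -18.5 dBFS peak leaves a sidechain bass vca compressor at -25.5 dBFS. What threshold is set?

Input is 8 dB above T (since output overshoot × R = input overshoot: (-25.5 − T)·8 = -18.5 − T gives T = -26.5 dBFS).
Check: -26.5 + (-18.5 − (-26.5))/8 = -26.5 + 1 = -25.5 dBFS. ✓

-26.5 dBFS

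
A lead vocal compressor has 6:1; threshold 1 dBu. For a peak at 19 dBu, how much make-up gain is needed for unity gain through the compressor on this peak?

Without make-up, output = threshold + overshoot/6 = 1 + 3 = 4 dBu.
Gap to target: 15 dB.

15 dB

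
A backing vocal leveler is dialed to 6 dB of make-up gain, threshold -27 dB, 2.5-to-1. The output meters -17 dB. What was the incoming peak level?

Remove make-up: -17 − 6 = -23 dB.
That's 4 dB above the -27 dB threshold.
Input overshoot = R × output overshoot = 10 dB → input = -27 + 10 = -17 dB.

-17 dB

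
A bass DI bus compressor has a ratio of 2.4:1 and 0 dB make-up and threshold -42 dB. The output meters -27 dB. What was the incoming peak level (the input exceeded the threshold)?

That's 15 dB above the -42 dB threshold.
Undo the ratio: input overshoot = 15 × 2.4 = 36 dB, giving input = -6 dB.

-6 dB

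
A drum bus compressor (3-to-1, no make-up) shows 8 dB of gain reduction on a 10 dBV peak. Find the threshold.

-2 dBV

Input is 12 dB above T (since output overshoot × R = input overshoot: (2 − T)·3 = 10 − T gives T = -2 dBV).
Check: -2 + (10 − (-2))/3 = -2 + 4 = 2 dBV. ✓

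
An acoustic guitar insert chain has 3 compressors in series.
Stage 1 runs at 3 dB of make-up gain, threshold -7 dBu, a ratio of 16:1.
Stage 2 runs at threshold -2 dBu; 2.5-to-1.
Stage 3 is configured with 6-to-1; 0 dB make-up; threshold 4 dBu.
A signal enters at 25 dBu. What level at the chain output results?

-2 dBu

Stage 1: 32 dB above -7 dBu, reduced 16:1 to 2 dB above → -5 dBu; +3 dB make-up → -2 dBu.
Stage 2: -2 dBu ≤ -2 dBu, so stage 2 doesn't engage; output -2 dBu.
Stage 3: -2 dBu is at or below the 4 dBu threshold — no compression; output -2 dBu.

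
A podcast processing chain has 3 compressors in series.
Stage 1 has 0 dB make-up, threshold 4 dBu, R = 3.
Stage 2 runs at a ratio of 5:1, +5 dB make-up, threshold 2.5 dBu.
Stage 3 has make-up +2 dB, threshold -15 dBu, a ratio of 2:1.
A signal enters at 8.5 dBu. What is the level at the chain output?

Stage 1: overshoot 4.5 dB → 4.5/3 = 1.5 dB → 5.5 dBu.
Stage 2: 5.5 dBu is 3 dB over 2.5 dBu; at 5:1 that becomes 0.6 dB over, giving 3.1 dBu; +5 dB make-up → 8.1 dBu.
Stage 3: 23.1 dB above -15 dBu, reduced 2:1 to 11.55 dB above → -3.45 dBu; +2 dB make-up → -1.45 dBu.

-1.45 dBu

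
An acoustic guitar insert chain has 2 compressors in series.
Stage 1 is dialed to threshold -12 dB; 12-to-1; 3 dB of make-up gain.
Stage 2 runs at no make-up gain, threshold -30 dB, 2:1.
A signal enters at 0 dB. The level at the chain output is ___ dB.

Stage 1: 0 dB is 12 dB over -12 dB; at 12:1 that becomes 1 dB over, giving -11 dB; +3 dB make-up → -8 dB.
Stage 2: -8 dB is 22 dB over -30 dB; at 2:1 that becomes 11 dB over, giving -19 dB.

-19 dB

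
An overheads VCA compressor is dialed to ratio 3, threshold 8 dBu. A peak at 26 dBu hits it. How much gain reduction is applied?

12 dB

Overshoot = 26 − 8 = 18 dB.
After 3:1 compression the overshoot becomes 18/3 = 6 dB.
GR = overshoot in − overshoot out = 18 − 6 = 12 dB.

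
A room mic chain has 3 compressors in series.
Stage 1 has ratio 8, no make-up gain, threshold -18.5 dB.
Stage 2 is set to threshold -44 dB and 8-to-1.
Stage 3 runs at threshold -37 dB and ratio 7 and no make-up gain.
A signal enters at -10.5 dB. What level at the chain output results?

-40.6875 dB

Stage 1: 8 dB above -18.5 dB, reduced 8:1 to 1 dB above → -17.5 dB.
Stage 2: 26.5 dB above -44 dB, reduced 8:1 to 3.3125 dB above → -40.6875 dB.
Stage 3: -40.6875 dB ≤ -37 dB, so stage 3 doesn't engage; output -40.6875 dB.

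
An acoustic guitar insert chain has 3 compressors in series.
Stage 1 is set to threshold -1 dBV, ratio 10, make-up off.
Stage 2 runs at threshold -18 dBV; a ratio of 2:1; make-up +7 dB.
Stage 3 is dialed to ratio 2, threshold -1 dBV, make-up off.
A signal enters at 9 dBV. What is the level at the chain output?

-2 dBV

Stage 1: 9 dBV is 10 dB over -1 dBV; at 10:1 that becomes 1 dB over, giving 0 dBV.
Stage 2: 0 dBV is 18 dB over -18 dBV; at 2:1 that becomes 9 dB over, giving -9 dBV; +7 dB make-up → -2 dBV.
Stage 3: below threshold (-2 ≤ -1); passes unchanged; output -2 dBV.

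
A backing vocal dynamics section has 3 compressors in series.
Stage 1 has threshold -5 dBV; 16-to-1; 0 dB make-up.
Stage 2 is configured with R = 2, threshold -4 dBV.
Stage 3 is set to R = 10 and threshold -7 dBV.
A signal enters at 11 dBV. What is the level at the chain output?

Stage 1: 11 dBV is 16 dB over -5 dBV; at 16:1 that becomes 1 dB over, giving -4 dBV.
Stage 2: -4 dBV ≤ -4 dBV, so stage 2 doesn't engage; output -4 dBV.
Stage 3: overshoot 3 dB → 3/10 = 0.3 dB → -6.7 dBV.

-6.7 dBV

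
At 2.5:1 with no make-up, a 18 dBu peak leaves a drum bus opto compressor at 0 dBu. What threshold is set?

-12 dBu

Input is 30 dB above T (since output overshoot × R = input overshoot: (0 − T)·2.5 = 18 − T gives T = -12 dBu).
Check: -12 + (18 − (-12))/2.5 = -12 + 12 = 0 dBu. ✓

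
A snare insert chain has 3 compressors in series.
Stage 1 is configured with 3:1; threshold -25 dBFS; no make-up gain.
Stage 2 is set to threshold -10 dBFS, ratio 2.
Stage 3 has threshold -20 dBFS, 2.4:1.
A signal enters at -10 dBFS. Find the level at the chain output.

Stage 1: -10 dBFS is 15 dB over -25 dBFS; at 3:1 that becomes 5 dB over, giving -20 dBFS.
Stage 2: -20 dBFS ≤ -10 dBFS, so stage 2 doesn't engage; output -20 dBFS.
Stage 3: below threshold (-20 ≤ -20); passes unchanged; output -20 dBFS.

-20 dBFS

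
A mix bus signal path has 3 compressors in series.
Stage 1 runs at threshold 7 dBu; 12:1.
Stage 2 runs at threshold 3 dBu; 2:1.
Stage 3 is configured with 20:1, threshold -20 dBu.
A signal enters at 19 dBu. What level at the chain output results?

-18.725 dBu

Stage 1: overshoot 12 dB → 12/12 = 1 dB → 8 dBu.
Stage 2: 8 dBu is 5 dB over 3 dBu; at 2:1 that becomes 2.5 dB over, giving 5.5 dBu.
Stage 3: 25.5 dB above -20 dBu, reduced 20:1 to 1.275 dB above → -18.725 dBu.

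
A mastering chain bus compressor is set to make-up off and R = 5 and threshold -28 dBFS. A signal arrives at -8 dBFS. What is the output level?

-24 dBFS

-8 dBFS sits 20 dB over threshold.
The 20 dB excess becomes 4 dB after 5:1 reduction.
Output = -28 + 4 = -24 dBFS.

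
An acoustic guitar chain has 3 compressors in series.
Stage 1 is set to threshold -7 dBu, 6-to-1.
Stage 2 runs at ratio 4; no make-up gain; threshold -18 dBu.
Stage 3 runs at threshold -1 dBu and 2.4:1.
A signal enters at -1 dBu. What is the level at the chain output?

-15 dBu

Stage 1: 6 dB above -7 dBu, reduced 6:1 to 1 dB above → -6 dBu.
Stage 2: 12 dB above -18 dBu, reduced 4:1 to 3 dB above → -15 dBu.
Stage 3: -15 dBu is at or below the -1 dBu threshold — no compression; output -15 dBu.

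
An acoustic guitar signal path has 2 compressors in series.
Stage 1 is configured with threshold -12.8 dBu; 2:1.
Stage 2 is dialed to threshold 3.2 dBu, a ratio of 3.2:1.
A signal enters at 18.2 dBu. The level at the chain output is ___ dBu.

2.7 dBu

Stage 1: overshoot 31 dB → 31/2 = 15.5 dB → 2.7 dBu.
Stage 2: below threshold (2.7 ≤ 3.2); passes unchanged; output 2.7 dBu.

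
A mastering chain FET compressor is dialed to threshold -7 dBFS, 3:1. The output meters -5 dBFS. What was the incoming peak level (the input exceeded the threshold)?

Post-compression overshoot = -5 − (-7) = 2 dB.
Input overshoot = R × output overshoot = 6 dB → input = -7 + 6 = -1 dBFS.

-1 dBFS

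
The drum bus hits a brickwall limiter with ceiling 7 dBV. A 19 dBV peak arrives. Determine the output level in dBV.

7 dBV

The limiter clamps the peak to its 7 dBV ceiling.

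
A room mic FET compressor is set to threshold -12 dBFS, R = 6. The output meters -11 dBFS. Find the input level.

Post-compression overshoot = -11 − (-12) = 1 dB.
Before 6:1 compression the overshoot was 1 × 6 = 6 dB, so input = -12 + 6 = -6 dBFS.

-6 dBFS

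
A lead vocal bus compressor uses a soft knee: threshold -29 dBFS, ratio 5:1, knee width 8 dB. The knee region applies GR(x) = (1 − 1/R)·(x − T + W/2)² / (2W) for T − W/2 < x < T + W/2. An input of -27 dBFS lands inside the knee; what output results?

-28.8 dBFS

x − T + W/2 = -27 − (-29) + 4 = 6.
GR = (1 − 1/5) × 6² / 16 = 0.8 × 36 / 16 = 1.8 dB.
Output = -27 − 1.8 = -28.8 dBFS.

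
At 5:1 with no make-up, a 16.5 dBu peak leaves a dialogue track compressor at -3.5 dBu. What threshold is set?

Gain reduction = 16.5 − (-3.5) = 20 dB; output overshoot = GR / (R − 1) = 20 / 4 = 5 dB.
Threshold = output − output overshoot = -3.5 − 5 = -8.5 dBu.

-8.5 dBu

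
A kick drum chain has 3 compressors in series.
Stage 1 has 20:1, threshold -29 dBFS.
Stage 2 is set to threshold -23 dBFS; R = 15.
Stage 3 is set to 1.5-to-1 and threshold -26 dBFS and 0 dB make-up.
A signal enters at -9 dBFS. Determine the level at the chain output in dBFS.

-28 dBFS

Stage 1: 20 dB above -29 dBFS, reduced 20:1 to 1 dB above → -28 dBFS.
Stage 2: -28 dBFS ≤ -23 dBFS, so stage 2 doesn't engage; output -28 dBFS.
Stage 3: -28 dBFS is at or below the -26 dBFS threshold — no compression; output -28 dBFS.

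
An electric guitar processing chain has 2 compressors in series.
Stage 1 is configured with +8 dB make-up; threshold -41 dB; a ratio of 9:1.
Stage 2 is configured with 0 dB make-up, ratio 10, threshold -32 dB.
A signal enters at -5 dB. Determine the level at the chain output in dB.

-31.7 dB

Stage 1: overshoot 36 dB → 36/9 = 4 dB → -37 dB; +8 dB make-up → -29 dB.
Stage 2: overshoot 3 dB → 3/10 = 0.3 dB → -31.7 dB.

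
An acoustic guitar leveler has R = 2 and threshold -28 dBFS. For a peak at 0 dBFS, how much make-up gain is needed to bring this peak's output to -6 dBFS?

8 dB

The peak compresses to -28 + 28/2 = -14 dBFS.
To reach -6 dBFS requires -6 − (-14) = 8 dB of make-up.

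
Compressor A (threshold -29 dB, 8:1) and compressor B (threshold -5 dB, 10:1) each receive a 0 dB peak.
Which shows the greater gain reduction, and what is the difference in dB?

A: overshoot 29 dB → output overshoot 3.625 dB → GR 25.375 dB.
B: overshoot 5 dB → output overshoot 0.5 dB → GR 4.5 dB.
A applies 20.875 dB more gain reduction.

A, by 20.875 dB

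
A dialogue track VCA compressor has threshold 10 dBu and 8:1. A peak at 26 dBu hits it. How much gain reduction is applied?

The signal is 16 dB above threshold.
After 8:1 compression the overshoot becomes 16/8 = 2 dB.
GR = overshoot in − overshoot out = 16 − 2 = 14 dB.

14 dB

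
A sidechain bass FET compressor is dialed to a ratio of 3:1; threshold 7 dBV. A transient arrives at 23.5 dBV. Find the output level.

12.5 dBV

23.5 dBV sits 16.5 dB over threshold.
At 3:1 the overshoot is divided by 3, leaving 5.5 dB above threshold.
Output = 7 + 5.5 = 12.5 dBV.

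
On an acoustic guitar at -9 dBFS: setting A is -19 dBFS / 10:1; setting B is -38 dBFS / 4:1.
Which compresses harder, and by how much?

A: overshoot 10 dB → output overshoot 1 dB → GR 9 dB.
B: overshoot 29 dB → output overshoot 7.25 dB → GR 21.75 dB.
B reduces 12.75 dB more.

B, by 12.75 dB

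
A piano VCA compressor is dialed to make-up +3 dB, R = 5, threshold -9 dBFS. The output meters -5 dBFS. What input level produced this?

-4 dBFS

Remove make-up: -5 − 3 = -8 dBFS.
The compressed level sits -8 − (-9) = 1 dB over threshold.
Undo the ratio: input overshoot = 1 × 5 = 5 dB, giving input = -4 dBFS.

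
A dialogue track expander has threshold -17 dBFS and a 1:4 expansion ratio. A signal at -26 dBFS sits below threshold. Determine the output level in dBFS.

The input is 9 dB below the -17 dBFS threshold.
A 1:4 expander multiplies undershoot by 4: 9 × 4 = 36 dB below threshold.
Output = -17 − 36 = -53 dBFS.

-53 dBFS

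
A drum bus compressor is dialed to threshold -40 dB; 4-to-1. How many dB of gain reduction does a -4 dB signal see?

-4 dB exceeds the threshold by 36 dB.
A 4:1 ratio leaves 9 dB of that excess.
GR = overshoot in − overshoot out = 36 − 9 = 27 dB.

27 dB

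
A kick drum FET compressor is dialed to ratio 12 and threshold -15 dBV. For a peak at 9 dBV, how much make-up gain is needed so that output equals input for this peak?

The peak compresses to -15 + 24/12 = -13 dBV.
To reach 9 dBV requires 9 − (-13) = 22 dB of make-up.

22 dB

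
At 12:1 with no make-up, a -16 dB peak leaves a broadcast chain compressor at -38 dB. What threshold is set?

Input is 24 dB above T (since output overshoot × R = input overshoot: (-38 − T)·12 = -16 − T gives T = -40 dB).
Check: -40 + (-16 − (-40))/12 = -40 + 2 = -38 dB. ✓

-40 dB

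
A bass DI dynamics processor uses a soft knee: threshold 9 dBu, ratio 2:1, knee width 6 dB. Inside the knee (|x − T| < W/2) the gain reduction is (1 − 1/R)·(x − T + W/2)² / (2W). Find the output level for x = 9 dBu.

8.625 dBu

x − T + W/2 = 9 − 9 + 3 = 3.
GR = (1 − 1/2) × 3² / 12 = 0.5 × 9 / 12 = 0.375 dB.
Output = 9 − 0.375 = 8.625 dBu.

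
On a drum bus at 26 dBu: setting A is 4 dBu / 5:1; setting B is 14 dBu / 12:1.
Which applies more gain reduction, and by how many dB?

A: overshoot 22 dB → output overshoot 4.4 dB → GR 17.6 dB.
B: overshoot 12 dB → output overshoot 1 dB → GR 11 dB.
Difference: 6.6 dB in favour of A.

A, by 6.6 dB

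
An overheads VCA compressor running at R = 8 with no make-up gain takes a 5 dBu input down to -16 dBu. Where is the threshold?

Gain reduction = 5 − (-16) = 21 dB; output overshoot = GR / (R − 1) = 21 / 7 = 3 dB.
Threshold = output − output overshoot = -16 − 3 = -19 dBu.

-19 dBu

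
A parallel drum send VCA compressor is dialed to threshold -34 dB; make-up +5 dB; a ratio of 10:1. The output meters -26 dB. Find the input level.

Stripping the +5 dB make-up gives -31 dB at the gain stage.
Post-compression overshoot = -31 − (-34) = 3 dB.
Before 10:1 compression the overshoot was 3 × 10 = 30 dB, so input = -34 + 30 = -4 dB.

-4 dB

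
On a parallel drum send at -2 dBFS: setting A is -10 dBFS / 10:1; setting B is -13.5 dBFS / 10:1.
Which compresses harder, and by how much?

B, by 3.15 dB

A: overshoot 8 dB → output overshoot 0.8 dB → GR 7.2 dB.
B: overshoot 11.5 dB → output overshoot 1.15 dB → GR 10.35 dB.
B applies 3.15 dB more gain reduction.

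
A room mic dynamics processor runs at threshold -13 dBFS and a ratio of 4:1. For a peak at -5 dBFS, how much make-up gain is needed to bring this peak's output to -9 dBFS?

2 dB

Without make-up, output = threshold + overshoot/4 = -13 + 2 = -11 dBFS.
Gap to target: 2 dB.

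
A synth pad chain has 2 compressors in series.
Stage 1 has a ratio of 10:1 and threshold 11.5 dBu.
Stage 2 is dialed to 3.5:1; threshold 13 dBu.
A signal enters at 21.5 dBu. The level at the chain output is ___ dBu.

Stage 1: 10 dB above 11.5 dBu, reduced 10:1 to 1 dB above → 12.5 dBu.
Stage 2: 12.5 dBu ≤ 13 dBu, so stage 2 doesn't engage; output 12.5 dBu.

12.5 dBu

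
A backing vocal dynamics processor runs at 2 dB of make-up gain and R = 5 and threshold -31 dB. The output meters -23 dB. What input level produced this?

Stripping the +2 dB make-up gives -25 dB at the gain stage.
The compressed level sits -25 − (-31) = 6 dB over threshold.
Undo the ratio: input overshoot = 6 × 5 = 30 dB, giving input = -1 dB.

-1 dB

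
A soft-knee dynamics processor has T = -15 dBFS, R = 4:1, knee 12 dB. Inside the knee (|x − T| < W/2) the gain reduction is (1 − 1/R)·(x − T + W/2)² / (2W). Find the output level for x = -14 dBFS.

-15.53125 dBFS

x − T + W/2 = -14 − (-15) + 6 = 7.
GR = (1 − 1/4) × 7² / 24 = 0.75 × 49 / 24 = 1.53125 dB.
Output = -14 − 1.53125 = -15.53125 dBFS.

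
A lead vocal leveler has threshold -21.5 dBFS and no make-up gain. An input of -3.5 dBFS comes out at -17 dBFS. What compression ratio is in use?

Input overshoot = -3.5 − (-21.5) = 18 dB; output overshoot = -17 − (-21.5) = 4.5 dB.
Ratio = 18 / 4.5 = 4.

4:1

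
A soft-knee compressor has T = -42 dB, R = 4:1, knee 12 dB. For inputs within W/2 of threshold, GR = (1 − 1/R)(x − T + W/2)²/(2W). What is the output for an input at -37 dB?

-40.78125 dB

x − T + W/2 = -37 − (-42) + 6 = 11.
GR = (1 − 1/4) × 11² / 24 = 0.75 × 121 / 24 = 3.78125 dB.
Output = -37 − 3.78125 = -40.78125 dB.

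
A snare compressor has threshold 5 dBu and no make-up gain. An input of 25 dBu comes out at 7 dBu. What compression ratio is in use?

Input overshoot = 25 − 5 = 20 dB; output overshoot = 7 − 5 = 2 dB.
Ratio = 20 / 2 = 10.

10:1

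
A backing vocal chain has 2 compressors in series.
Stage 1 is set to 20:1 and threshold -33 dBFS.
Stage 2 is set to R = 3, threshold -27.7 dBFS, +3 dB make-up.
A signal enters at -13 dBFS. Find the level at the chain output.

Stage 1: 20 dB above -33 dBFS, reduced 20:1 to 1 dB above → -32 dBFS.
Stage 2: -32 dBFS is at or below the -27.7 dBFS threshold — no compression; make-up brings it to -29 dBFS.

-29 dBFS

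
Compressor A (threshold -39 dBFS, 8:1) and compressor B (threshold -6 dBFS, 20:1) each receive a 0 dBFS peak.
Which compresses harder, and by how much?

A, by 28.425 dB

A: 39 dB over, compressed to 4.875 dB over, so 34.125 dB of GR.
B: 6 dB over, compressed to 0.3 dB over, so 5.7 dB of GR.
A reduces 28.425 dB more.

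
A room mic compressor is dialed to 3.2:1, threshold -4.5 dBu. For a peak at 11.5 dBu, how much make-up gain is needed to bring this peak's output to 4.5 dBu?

The peak compresses to -4.5 + 16/3.2 = 0.5 dBu.
To reach 4.5 dBu requires 4.5 − 0.5 = 4 dB of make-up.

4 dB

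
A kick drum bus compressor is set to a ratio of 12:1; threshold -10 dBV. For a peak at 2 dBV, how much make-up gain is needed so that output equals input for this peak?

11 dB

The peak compresses to -10 + 12/12 = -9 dBV.
To reach 2 dBV requires 2 − (-9) = 11 dB of make-up.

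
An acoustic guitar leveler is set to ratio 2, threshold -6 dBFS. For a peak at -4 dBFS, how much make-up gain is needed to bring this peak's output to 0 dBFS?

5 dB

The peak compresses to -6 + 2/2 = -5 dBFS.
To reach 0 dBFS requires 0 − (-5) = 5 dB of make-up.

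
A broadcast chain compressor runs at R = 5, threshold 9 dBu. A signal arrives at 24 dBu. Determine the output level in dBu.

The input is 15 dB above the 9 dBu threshold.
At 5:1 the overshoot is divided by 5, leaving 3 dB above threshold.
Output = 9 + 3 = 12 dBu.

12 dBu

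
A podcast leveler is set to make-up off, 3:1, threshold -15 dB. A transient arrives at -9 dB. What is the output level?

Overshoot: -9 − (-15) = 6 dB.
3:1 compression reduces that to 6/3 = 2 dB over.
That puts the output at -13 dB.

-13 dB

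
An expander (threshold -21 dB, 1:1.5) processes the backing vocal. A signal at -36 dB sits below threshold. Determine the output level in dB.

-43.5 dB

Undershoot = (-21) − (-36) = 15 dB.
At 1:1.5, that expands to 22.5 dB under threshold.
Output = -21 − 22.5 = -43.5 dB.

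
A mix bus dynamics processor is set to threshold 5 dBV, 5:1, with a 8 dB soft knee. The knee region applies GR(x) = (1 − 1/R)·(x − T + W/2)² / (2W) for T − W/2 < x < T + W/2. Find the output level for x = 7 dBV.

5.2 dBV

x − T + W/2 = 7 − 5 + 4 = 6.
GR = (1 − 1/5) × 6² / 16 = 0.8 × 36 / 16 = 1.8 dB.
Output = 7 − 1.8 = 5.2 dBV.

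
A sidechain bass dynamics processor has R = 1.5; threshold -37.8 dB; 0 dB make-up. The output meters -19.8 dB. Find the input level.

Post-compression overshoot = -19.8 − (-37.8) = 18 dB.
Before 1.5:1 compression the overshoot was 18 × 1.5 = 27 dB, so input = -37.8 + 27 = -10.8 dB.

-10.8 dB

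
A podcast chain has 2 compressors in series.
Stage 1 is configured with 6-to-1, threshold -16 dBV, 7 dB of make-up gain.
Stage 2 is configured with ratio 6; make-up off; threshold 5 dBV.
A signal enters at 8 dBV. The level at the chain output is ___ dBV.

-5 dBV

Stage 1: overshoot 24 dB → 24/6 = 4 dB → -12 dBV; +7 dB make-up → -5 dBV.
Stage 2: -5 dBV is at or below the 5 dBV threshold — no compression; output -5 dBV.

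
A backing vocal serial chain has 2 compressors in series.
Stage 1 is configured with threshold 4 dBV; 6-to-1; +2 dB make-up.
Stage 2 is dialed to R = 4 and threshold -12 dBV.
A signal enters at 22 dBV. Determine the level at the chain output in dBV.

Stage 1: 22 dBV is 18 dB over 4 dBV; at 6:1 that becomes 3 dB over, giving 7 dBV; +2 dB make-up → 9 dBV.
Stage 2: overshoot 21 dB → 21/4 = 5.25 dB → -6.75 dBV.

-6.75 dBV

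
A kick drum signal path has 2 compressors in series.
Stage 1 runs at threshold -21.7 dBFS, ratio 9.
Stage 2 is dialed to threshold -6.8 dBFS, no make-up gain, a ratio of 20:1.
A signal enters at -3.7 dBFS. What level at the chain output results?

-19.7 dBFS

Stage 1: overshoot 18 dB → 18/9 = 2 dB → -19.7 dBFS.
Stage 2: -19.7 dBFS is at or below the -6.8 dBFS threshold — no compression; output -19.7 dBFS.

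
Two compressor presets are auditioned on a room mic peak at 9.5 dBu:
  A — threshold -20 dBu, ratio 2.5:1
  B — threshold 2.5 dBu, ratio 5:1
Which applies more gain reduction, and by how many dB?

A, by 12.1 dB

A: overshoot 29.5 dB → output overshoot 11.8 dB → GR 17.7 dB.
B: overshoot 7 dB → output overshoot 1.4 dB → GR 5.6 dB.
A reduces 12.1 dB more.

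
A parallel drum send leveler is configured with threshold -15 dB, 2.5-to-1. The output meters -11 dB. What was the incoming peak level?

-5 dB

The compressed level sits -11 − (-15) = 4 dB over threshold.
Before 2.5:1 compression the overshoot was 4 × 2.5 = 10 dB, so input = -15 + 10 = -5 dB.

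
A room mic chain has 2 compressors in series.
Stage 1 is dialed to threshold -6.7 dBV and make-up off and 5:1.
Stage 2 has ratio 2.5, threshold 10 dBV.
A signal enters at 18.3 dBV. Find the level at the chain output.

Stage 1: overshoot 25 dB → 25/5 = 5 dB → -1.7 dBV.
Stage 2: -1.7 dBV is at or below the 10 dBV threshold — no compression; output -1.7 dBV.

-1.7 dBV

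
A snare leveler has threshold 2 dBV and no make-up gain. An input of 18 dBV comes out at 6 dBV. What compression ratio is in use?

Input overshoot = 18 − 2 = 16 dB; output overshoot = 6 − 2 = 4 dB.
Ratio = 16 / 4 = 4.

4:1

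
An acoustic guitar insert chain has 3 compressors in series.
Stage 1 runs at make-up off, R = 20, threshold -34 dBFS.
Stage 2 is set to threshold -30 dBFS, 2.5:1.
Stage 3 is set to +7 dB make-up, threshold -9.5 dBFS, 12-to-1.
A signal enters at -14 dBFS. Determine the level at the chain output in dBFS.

-26 dBFS

Stage 1: overshoot 20 dB → 20/20 = 1 dB → -33 dBFS.
Stage 2: -33 dBFS is at or below the -30 dBFS threshold — no compression; output -33 dBFS.
Stage 3: -33 dBFS is at or below the -9.5 dBFS threshold — no compression; make-up brings it to -26 dBFS.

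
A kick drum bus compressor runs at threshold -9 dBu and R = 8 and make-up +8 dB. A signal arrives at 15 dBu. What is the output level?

Overshoot: 15 − (-9) = 24 dB.
At 8:1 the overshoot is divided by 8, leaving 3 dB above threshold.
So the level is -9 + 3 = -6 dBu; make-up adds 8 dB, giving 2 dBu.

2 dBu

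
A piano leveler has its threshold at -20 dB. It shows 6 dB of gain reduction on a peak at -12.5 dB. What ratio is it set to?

5:1

Input overshoot = -12.5 − (-20) = 7.5 dB.
Output overshoot = 7.5 − 6 = 1.5 dB.
Ratio = input overshoot / output overshoot = 7.5 / 1.5 = 5.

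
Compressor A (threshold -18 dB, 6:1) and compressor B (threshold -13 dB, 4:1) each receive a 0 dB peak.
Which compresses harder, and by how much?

A, by 5.25 dB

A: 18 dB over, compressed to 3 dB over, so 15 dB of GR.
B: 13 dB over, compressed to 3.25 dB over, so 9.75 dB of GR.
A applies 5.25 dB more gain reduction.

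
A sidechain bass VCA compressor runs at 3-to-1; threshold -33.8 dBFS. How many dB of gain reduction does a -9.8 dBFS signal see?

The signal is 24 dB above threshold.
A 3:1 ratio leaves 8 dB of that excess.
Gain reduction = 24 − 8 = 16 dB.

16 dB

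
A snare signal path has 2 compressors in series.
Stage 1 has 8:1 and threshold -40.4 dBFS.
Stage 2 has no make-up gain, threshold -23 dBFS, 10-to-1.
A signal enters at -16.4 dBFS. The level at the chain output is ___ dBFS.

Stage 1: overshoot 24 dB → 24/8 = 3 dB → -37.4 dBFS.
Stage 2: -37.4 dBFS is at or below the -23 dBFS threshold — no compression; output -37.4 dBFS.

-37.4 dBFS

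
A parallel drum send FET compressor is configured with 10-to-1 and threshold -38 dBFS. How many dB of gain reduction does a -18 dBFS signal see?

-18 dBFS exceeds the threshold by 20 dB.
After 10:1 compression the overshoot becomes 20/10 = 2 dB.
Gain reduction = 20 − 2 = 18 dB.

18 dB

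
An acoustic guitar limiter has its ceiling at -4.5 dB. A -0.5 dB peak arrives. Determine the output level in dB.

The limiter clamps the peak to its -4.5 dB ceiling.

-4.5 dB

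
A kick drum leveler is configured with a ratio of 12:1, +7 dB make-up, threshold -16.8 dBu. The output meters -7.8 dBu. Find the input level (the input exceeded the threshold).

Remove make-up: -7.8 − 7 = -14.8 dBu.
That's 2 dB above the -16.8 dBu threshold.
Undo the ratio: input overshoot = 2 × 12 = 24 dB, giving input = 7.2 dBu.

7.2 dBu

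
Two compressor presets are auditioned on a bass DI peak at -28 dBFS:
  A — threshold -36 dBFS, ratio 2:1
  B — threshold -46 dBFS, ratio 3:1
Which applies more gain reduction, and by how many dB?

A: GR = 8 − 8/2 = 4 dB.
B: GR = 18 − 18/3 = 12 dB.
B applies 8 dB more gain reduction.

B, by 8 dB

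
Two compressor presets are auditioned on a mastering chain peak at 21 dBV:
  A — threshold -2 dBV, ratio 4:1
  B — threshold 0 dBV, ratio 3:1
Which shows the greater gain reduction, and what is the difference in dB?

A: GR = 23 − 23/4 = 17.25 dB.
B: GR = 21 − 21/3 = 14 dB.
Difference: 3.25 dB in favour of A.

A, by 3.25 dB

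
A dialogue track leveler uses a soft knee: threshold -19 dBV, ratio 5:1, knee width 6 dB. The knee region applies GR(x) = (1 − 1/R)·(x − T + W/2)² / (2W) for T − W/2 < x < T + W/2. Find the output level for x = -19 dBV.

-19.6 dBV

x − T + W/2 = -19 − (-19) + 3 = 3.
GR = (1 − 1/5) × 3² / 12 = 0.8 × 9 / 12 = 0.6 dB.
Output = -19 − 0.6 = -19.6 dBV.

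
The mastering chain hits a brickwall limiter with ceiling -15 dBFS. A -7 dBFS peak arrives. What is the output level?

-15 dBFS

The limiter clamps the peak to its -15 dBFS ceiling.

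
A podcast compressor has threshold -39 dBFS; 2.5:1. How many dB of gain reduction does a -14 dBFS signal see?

15 dB

The signal is 25 dB above threshold.
After 2.5:1 compression the overshoot becomes 25/2.5 = 10 dB.
So the signal is attenuated by 25 − 10 = 15 dB.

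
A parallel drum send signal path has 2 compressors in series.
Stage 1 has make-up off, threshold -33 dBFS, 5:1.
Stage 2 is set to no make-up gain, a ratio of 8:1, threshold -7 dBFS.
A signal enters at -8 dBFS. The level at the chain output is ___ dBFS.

Stage 1: overshoot 25 dB → 25/5 = 5 dB → -28 dBFS.
Stage 2: -28 dBFS is at or below the -7 dBFS threshold — no compression; output -28 dBFS.

-28 dBFS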